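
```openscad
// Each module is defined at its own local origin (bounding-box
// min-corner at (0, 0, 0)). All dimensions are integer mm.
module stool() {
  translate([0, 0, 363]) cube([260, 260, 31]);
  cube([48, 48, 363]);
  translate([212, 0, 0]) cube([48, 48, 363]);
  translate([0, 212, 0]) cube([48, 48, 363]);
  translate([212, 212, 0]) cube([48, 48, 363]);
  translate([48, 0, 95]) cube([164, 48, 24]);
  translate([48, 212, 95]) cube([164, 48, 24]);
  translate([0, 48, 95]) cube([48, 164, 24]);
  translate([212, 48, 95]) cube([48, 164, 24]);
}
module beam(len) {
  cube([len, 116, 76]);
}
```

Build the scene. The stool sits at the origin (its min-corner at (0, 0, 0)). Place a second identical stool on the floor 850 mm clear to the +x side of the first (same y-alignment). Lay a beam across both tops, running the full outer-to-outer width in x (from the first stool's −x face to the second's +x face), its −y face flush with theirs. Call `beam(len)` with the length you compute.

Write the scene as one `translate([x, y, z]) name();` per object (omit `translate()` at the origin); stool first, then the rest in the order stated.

stool();
translate([1110, 0, 0]) stool();
translate([0, 0, 394]) beam(1370);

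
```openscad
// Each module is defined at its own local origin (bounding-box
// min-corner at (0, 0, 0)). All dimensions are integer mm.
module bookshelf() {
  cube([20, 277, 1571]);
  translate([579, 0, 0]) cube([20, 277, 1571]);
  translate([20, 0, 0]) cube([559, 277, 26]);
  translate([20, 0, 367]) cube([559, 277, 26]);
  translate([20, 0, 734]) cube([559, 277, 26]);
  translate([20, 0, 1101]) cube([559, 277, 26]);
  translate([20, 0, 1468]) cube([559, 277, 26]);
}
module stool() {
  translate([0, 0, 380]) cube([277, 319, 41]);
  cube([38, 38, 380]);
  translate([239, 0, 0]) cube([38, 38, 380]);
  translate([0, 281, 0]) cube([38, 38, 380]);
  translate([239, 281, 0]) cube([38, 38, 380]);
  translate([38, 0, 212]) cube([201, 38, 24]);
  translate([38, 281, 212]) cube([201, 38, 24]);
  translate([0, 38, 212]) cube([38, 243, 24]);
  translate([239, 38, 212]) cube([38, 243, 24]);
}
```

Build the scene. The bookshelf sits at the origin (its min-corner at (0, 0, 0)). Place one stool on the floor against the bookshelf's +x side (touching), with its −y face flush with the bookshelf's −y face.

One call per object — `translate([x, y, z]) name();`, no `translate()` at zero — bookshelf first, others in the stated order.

bookshelf();
translate([599, 0, 0]) stool();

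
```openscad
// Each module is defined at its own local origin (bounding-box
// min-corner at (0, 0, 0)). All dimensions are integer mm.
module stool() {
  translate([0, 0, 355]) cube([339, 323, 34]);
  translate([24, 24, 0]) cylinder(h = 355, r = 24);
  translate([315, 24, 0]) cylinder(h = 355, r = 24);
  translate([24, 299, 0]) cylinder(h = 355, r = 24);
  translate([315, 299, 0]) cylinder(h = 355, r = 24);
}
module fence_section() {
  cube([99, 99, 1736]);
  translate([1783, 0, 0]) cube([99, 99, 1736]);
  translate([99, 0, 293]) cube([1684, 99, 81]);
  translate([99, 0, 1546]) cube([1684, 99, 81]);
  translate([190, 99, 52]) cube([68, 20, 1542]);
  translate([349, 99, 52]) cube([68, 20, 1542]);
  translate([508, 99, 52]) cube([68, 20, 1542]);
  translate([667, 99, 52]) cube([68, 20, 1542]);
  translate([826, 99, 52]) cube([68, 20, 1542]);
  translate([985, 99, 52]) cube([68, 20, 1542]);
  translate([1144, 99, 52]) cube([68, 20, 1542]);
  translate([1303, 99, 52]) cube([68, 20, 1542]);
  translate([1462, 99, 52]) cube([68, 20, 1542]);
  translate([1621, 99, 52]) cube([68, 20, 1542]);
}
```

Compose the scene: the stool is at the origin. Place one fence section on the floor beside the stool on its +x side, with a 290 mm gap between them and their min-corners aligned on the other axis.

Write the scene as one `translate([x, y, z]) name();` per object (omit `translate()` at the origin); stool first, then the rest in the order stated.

stool();
translate([629, 0, 0]) fence_section();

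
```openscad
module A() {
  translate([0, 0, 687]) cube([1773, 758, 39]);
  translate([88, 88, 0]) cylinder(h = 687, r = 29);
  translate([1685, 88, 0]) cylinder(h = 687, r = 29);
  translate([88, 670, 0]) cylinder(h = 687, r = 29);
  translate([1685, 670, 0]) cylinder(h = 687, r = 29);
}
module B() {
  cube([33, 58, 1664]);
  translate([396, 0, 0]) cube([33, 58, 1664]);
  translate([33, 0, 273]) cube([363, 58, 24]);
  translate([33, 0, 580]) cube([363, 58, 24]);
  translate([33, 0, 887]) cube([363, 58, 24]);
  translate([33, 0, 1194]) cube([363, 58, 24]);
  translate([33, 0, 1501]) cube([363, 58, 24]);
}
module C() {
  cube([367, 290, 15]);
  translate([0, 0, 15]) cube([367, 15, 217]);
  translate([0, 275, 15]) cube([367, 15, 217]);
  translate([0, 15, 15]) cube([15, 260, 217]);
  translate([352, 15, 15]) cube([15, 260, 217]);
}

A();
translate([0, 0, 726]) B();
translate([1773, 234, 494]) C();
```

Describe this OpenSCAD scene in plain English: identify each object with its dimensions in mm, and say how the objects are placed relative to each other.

A is a table: top 1773 mm (x) × 758 mm (y), 39 mm thick, upper face at z = 726 mm, on four round legs of 58 mm diameter, each leg's bounding box inset 59 mm from the nearest pair of top edges, running from z = 0 to the bottom of the top.

B is a wooden ladder with two side rails of 33×58 mm section and 1664 mm height, set 429 mm apart overall. Between them run 5 rectangular rungs (58 mm deep, 24 mm thick), front faces flush with the rails' −y face. The bottom of the first rung is 273 mm above the floor and each subsequent rung is 307 mm higher than the one below.

C is an open-topped rectangular box: outside dimensions 367×290×232 mm, with a uniform wall and base thickness of 15 mm. The base is a full 367×290 slab on the floor; four walls sit on top of the base. The front and back walls (the −y and +y sides) span the full width; the two side walls fit between them.

The ladder is on top of the table. The open box is beside the table with their tops flush at z = 726.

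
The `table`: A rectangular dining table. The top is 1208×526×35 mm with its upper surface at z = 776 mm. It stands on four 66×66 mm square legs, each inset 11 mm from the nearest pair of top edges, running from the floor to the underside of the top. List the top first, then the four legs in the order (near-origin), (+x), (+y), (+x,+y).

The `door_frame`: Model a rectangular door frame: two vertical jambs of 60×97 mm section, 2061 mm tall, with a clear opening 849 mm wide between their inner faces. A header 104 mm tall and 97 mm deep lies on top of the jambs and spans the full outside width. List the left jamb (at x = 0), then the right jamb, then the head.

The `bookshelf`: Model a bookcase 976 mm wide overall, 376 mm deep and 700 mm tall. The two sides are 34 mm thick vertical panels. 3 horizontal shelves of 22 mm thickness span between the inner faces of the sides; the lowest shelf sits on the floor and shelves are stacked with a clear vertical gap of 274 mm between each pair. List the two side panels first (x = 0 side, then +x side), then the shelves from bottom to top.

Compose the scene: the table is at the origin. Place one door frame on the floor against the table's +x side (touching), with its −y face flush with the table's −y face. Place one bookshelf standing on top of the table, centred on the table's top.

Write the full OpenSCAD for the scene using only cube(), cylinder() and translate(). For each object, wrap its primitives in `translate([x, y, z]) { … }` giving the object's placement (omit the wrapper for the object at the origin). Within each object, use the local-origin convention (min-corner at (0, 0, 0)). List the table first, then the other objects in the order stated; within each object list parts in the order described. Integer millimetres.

translate([0, 0, 741]) cube([1208, 526, 35]);
translate([11, 11, 0]) cube([66, 66, 741]);
translate([1131, 11, 0]) cube([66, 66, 741]);
translate([11, 449, 0]) cube([66, 66, 741]);
translate([1131, 449, 0]) cube([66, 66, 741]);
translate([1208, 0, 0]) {
  cube([60, 97, 2061]);
  translate([909, 0, 0]) cube([60, 97, 2061]);
  translate([0, 0, 2061]) cube([969, 97, 104]);
}
translate([116, 75, 776]) {
  cube([34, 376, 700]);
  translate([942, 0, 0]) cube([34, 376, 700]);
  translate([34, 0, 0]) cube([908, 376, 22]);
  translate([34, 0, 296]) cube([908, 376, 22]);
  translate([34, 0, 592]) cube([908, 376, 22]);
}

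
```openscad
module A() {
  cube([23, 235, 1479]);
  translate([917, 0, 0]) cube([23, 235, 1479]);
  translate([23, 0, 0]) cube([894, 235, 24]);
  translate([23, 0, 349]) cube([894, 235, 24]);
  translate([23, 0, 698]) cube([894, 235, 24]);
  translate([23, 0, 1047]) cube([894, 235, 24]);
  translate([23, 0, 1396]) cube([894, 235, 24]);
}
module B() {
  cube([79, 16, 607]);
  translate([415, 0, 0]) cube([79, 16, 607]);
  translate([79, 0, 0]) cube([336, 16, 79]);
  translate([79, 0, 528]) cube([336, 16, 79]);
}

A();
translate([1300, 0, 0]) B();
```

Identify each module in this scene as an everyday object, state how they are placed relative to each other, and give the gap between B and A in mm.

The picture frame's nearest face is 360 mm from the bookshelf's +x face.

A is a bookshelf. B is a picture frame. The picture frame is on the floor beside the bookshelf on its +x side. The gap between the picture frame and the bookshelf is 360 mm.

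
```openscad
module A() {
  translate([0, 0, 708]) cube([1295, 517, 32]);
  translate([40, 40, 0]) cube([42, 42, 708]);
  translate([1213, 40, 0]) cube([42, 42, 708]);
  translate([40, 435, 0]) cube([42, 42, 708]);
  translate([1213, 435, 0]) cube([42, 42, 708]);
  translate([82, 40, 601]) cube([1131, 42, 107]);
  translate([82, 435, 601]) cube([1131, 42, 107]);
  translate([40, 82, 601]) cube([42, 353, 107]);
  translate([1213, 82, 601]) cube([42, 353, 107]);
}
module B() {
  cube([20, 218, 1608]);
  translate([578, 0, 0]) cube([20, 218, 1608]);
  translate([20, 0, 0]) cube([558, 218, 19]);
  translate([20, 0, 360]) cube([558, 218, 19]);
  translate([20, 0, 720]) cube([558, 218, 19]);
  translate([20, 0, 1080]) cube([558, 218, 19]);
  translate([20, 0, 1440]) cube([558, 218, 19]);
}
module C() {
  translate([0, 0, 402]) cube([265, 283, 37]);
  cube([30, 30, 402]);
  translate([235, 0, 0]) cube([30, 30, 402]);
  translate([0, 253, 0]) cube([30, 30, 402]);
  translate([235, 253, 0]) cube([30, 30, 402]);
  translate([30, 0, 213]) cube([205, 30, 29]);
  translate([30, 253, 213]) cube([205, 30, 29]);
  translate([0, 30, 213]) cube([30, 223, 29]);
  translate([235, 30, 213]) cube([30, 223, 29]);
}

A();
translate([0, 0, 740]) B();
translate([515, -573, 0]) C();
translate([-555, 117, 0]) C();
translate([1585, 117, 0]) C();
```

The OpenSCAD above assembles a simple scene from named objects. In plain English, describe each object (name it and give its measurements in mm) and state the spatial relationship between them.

A is a table: top 1295 mm (x) × 517 mm (y), 32 mm thick, upper face at z = 740 mm, on four 42×42 mm square legs, each inset 40 mm from the nearest pair of top edges, running from z = 0 to the bottom of the top. Four apron rails, 42 mm thick and 107 mm tall, run between adjacent legs with their top edges flush with the underside of the top and their outer faces flush with the legs' outer faces.

B is a bookshelf 598 mm wide overall, 218 mm deep and 1608 mm tall. The two sides are 20 mm thick vertical panels. 5 horizontal shelves of 19 mm thickness span between the inner faces of the sides; the lowest shelf sits on the floor and shelves are stacked with a clear vertical gap of 341 mm between each pair.

C is a four-legged stool. The seat is 265×283 mm, 37 mm thick, top at z = 439 mm. It stands on four square legs, each 30×30 mm in cross-section, from z = 0 to the seat underside, each flush with a corner of the seat. Four stretchers, 30 mm wide and 29 mm tall, connect adjacent legs with their undersides at z = 213 mm, each running between the inner faces of the legs it joins and aligned with the legs' outer faces on the other axis.

The bookshelf is on top of the table. Three stools sit around the table at the −y, −x, +x sides.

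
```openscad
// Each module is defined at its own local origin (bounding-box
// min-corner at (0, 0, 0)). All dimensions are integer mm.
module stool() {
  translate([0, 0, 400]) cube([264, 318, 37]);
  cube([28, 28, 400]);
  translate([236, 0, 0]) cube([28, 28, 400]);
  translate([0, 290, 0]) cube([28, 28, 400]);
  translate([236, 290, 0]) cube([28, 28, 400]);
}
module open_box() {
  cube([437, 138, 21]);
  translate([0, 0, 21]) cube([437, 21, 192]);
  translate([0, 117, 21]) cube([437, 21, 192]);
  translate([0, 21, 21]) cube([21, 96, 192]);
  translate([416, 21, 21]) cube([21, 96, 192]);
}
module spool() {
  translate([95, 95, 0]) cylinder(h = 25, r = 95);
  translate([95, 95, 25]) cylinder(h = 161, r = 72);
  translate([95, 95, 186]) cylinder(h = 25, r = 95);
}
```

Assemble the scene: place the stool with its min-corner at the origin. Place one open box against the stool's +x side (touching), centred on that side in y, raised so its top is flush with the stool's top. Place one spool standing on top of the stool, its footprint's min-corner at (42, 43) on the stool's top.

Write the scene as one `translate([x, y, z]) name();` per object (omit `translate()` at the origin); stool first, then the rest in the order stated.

stool();
translate([264, 90, 224]) open_box();
translate([42, 43, 437]) spool();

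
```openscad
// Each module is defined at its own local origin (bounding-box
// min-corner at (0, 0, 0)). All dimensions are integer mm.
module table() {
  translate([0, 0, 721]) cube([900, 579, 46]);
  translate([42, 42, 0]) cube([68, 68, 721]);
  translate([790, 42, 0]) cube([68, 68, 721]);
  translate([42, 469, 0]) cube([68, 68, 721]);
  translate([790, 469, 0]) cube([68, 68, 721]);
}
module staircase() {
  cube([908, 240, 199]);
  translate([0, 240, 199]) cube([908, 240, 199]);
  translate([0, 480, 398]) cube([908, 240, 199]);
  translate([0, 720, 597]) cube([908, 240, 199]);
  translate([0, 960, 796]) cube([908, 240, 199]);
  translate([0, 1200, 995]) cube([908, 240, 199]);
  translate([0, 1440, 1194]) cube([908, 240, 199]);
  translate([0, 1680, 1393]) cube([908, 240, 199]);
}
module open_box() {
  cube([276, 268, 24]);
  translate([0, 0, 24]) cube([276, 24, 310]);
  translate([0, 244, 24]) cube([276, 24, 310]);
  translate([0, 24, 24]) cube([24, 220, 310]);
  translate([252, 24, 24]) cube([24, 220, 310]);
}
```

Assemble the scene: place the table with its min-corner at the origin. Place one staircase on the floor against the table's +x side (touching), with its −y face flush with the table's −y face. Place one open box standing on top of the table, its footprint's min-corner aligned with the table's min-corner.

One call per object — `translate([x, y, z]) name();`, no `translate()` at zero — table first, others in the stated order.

table();
translate([900, 0, 0]) staircase();
translate([0, 0, 767]) open_box();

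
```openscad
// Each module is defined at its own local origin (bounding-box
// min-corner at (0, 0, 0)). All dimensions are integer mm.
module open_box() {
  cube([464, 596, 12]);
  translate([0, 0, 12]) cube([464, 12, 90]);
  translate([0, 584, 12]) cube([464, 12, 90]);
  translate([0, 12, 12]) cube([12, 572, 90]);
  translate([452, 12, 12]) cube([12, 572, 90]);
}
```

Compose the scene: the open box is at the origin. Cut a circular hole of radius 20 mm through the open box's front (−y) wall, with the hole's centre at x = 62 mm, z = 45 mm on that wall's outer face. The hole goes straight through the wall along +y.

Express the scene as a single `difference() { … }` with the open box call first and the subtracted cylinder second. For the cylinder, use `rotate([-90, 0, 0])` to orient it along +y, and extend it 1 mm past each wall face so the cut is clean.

difference() {
  open_box();
  translate([62, -1, 45]) rotate([-90, 0, 0]) cylinder(h = 14, r = 20);
}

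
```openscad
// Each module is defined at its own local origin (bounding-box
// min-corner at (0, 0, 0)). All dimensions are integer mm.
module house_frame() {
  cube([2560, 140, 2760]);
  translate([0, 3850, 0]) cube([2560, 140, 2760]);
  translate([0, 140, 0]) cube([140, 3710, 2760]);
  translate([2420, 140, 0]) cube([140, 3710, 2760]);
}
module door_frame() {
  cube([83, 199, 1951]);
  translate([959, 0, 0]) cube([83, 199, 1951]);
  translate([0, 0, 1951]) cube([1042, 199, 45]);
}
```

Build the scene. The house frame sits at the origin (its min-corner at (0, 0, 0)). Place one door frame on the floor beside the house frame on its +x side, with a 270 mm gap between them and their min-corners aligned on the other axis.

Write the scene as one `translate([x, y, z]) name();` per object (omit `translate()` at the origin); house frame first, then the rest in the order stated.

house_frame();
translate([2830, 0, 0]) door_frame();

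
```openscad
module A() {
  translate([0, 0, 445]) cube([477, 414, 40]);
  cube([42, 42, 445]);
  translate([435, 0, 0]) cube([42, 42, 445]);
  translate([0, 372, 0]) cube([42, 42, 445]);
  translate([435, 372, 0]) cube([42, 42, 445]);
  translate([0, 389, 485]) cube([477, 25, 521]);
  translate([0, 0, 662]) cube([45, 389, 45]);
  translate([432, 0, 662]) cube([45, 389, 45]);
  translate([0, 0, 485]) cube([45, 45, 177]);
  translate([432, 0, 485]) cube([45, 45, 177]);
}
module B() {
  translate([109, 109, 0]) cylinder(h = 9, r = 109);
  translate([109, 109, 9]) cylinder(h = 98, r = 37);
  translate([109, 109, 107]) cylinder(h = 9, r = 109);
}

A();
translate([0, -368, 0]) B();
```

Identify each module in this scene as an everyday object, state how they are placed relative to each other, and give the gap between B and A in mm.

The spool's nearest face is 150 mm from the chair's −y face.

A is a chair. B is a spool. The spool is on the floor beside the chair on its −y side. The gap between the spool and the chair is 150 mm.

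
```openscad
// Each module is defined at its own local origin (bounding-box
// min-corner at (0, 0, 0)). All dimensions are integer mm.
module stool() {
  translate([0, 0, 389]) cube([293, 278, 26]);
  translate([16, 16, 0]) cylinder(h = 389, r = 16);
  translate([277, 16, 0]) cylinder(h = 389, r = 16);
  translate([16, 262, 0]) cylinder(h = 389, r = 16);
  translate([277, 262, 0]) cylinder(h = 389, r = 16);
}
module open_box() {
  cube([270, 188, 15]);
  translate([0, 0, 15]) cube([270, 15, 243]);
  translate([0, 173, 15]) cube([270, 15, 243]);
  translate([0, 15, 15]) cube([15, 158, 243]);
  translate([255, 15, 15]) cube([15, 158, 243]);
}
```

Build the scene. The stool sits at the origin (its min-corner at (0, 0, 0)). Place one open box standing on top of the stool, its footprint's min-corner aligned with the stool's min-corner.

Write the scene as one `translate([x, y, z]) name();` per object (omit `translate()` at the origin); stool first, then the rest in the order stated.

stool();
translate([0, 0, 415]) open_box();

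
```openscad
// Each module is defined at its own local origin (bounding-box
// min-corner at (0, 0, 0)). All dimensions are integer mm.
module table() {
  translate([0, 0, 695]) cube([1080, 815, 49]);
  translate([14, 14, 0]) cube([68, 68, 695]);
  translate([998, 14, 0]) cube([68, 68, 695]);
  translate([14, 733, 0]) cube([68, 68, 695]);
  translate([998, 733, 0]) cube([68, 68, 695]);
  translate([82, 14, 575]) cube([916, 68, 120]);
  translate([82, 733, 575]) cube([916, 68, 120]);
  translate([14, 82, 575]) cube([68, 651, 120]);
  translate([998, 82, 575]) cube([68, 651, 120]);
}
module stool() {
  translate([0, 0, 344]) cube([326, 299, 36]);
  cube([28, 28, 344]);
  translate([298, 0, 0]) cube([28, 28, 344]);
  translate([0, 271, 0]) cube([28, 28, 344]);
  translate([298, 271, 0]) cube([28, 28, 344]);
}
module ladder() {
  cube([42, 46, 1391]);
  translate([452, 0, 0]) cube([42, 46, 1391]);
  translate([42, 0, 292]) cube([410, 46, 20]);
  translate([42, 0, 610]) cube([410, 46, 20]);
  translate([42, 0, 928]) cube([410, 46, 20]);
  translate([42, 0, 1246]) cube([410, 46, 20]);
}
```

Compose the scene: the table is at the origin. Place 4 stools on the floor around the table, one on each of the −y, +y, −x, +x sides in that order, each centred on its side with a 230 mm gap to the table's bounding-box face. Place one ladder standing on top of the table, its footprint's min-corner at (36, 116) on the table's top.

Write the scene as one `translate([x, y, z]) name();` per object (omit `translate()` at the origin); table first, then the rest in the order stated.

table();
translate([377, -529, 0]) stool();
translate([377, 1045, 0]) stool();
translate([-556, 258, 0]) stool();
translate([1310, 258, 0]) stool();
translate([36, 116, 744]) ladder();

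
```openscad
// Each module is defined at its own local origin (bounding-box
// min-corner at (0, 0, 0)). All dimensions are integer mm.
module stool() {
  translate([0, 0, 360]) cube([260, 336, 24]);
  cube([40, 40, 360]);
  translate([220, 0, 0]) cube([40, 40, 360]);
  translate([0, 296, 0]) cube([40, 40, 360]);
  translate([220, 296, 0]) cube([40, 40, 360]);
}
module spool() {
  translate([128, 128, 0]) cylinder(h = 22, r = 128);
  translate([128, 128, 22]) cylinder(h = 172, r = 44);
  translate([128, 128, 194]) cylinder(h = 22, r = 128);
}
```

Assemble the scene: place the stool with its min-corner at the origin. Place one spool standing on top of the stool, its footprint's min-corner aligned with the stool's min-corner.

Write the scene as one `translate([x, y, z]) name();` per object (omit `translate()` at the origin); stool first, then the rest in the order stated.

stool();
translate([0, 0, 384]) spool();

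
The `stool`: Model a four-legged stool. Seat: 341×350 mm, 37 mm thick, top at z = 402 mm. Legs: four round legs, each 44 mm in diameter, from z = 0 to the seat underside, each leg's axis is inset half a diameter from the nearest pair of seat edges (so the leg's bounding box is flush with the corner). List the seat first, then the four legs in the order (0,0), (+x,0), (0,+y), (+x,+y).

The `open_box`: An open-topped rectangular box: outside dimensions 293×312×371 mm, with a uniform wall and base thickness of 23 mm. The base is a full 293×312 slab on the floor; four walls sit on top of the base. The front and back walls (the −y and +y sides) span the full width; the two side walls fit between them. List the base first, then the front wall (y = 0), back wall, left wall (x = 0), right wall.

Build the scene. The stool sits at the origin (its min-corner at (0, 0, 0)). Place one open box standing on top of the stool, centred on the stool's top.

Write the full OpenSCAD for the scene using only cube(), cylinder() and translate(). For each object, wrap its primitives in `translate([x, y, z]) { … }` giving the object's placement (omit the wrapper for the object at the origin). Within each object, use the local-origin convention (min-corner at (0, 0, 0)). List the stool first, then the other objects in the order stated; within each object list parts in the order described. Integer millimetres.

translate([0, 0, 365]) cube([341, 350, 37]);
translate([22, 22, 0]) cylinder(h = 365, r = 22);
translate([319, 22, 0]) cylinder(h = 365, r = 22);
translate([22, 328, 0]) cylinder(h = 365, r = 22);
translate([319, 328, 0]) cylinder(h = 365, r = 22);
translate([24, 19, 402]) {
  cube([293, 312, 23]);
  translate([0, 0, 23]) cube([293, 23, 348]);
  translate([0, 289, 23]) cube([293, 23, 348]);
  translate([0, 23, 23]) cube([23, 266, 348]);
  translate([270, 23, 23]) cube([23, 266, 348]);
}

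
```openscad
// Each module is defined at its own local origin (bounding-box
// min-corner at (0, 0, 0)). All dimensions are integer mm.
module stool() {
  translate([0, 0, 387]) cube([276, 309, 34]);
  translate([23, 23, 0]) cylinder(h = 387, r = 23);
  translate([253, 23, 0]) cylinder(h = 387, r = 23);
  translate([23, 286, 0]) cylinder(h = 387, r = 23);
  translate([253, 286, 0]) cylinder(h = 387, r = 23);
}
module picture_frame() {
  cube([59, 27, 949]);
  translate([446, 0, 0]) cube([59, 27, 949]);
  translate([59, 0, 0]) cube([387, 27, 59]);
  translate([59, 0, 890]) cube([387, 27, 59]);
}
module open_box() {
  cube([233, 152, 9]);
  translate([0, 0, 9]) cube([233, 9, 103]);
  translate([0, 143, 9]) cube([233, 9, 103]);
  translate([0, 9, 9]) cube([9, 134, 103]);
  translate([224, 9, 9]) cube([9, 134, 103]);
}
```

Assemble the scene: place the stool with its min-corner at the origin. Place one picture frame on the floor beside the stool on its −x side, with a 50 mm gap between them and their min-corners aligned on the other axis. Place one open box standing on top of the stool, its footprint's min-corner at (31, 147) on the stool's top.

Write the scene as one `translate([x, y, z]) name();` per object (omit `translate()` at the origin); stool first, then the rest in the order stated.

stool();
translate([-555, 0, 0]) picture_frame();
translate([31, 147, 421]) open_box();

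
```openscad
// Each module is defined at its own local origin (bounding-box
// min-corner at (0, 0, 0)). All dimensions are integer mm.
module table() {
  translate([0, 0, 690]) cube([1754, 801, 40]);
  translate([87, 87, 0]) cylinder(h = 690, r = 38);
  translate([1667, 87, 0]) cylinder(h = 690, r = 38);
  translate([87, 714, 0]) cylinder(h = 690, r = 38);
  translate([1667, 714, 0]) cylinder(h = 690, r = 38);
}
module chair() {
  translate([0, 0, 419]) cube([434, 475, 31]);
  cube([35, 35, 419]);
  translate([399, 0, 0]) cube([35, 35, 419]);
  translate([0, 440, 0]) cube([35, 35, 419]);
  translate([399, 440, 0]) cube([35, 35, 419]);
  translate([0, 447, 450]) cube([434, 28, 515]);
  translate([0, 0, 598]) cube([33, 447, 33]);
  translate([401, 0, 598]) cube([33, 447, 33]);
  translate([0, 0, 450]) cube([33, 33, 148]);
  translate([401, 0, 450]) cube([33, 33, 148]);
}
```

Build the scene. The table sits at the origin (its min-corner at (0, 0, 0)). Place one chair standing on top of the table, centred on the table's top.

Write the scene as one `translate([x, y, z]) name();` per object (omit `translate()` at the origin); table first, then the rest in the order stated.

table();
translate([660, 163, 730]) chair();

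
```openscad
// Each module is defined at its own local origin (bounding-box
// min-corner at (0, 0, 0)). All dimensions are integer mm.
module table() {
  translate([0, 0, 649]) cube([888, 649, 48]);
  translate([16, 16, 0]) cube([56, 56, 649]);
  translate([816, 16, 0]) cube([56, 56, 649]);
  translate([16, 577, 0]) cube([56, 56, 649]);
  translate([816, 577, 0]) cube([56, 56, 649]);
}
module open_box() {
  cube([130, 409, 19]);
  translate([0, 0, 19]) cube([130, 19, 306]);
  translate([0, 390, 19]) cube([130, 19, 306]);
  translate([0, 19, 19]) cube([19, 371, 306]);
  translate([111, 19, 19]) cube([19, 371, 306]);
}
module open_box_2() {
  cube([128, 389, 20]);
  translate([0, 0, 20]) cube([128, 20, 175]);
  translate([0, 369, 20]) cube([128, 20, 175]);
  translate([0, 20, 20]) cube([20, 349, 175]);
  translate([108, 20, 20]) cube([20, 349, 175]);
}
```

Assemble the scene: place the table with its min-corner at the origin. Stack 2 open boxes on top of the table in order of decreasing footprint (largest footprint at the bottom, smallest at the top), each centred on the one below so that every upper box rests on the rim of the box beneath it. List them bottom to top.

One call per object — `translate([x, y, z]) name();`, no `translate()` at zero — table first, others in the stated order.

table();
translate([379, 120, 697]) open_box();
translate([380, 130, 1022]) open_box_2();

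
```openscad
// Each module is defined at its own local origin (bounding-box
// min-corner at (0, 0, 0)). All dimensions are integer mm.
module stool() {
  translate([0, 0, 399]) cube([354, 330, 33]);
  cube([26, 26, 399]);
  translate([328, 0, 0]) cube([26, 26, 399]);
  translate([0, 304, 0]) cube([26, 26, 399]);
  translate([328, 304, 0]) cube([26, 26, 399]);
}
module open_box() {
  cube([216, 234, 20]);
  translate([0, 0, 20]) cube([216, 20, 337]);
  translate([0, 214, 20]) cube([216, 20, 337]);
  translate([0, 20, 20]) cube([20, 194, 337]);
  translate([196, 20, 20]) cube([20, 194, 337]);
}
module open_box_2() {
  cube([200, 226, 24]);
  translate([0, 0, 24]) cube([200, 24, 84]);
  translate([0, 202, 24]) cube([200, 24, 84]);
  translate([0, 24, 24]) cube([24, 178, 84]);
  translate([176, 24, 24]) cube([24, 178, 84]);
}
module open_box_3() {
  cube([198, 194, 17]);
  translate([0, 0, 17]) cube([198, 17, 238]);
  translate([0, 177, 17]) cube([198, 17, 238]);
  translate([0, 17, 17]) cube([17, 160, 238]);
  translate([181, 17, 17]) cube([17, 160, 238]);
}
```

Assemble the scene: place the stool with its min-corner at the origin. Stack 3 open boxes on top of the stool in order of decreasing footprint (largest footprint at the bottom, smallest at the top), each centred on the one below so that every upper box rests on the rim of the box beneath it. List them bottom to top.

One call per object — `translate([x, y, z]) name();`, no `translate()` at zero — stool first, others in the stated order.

stool();
translate([69, 48, 432]) open_box();
translate([77, 52, 789]) open_box_2();
translate([78, 68, 897]) open_box_3();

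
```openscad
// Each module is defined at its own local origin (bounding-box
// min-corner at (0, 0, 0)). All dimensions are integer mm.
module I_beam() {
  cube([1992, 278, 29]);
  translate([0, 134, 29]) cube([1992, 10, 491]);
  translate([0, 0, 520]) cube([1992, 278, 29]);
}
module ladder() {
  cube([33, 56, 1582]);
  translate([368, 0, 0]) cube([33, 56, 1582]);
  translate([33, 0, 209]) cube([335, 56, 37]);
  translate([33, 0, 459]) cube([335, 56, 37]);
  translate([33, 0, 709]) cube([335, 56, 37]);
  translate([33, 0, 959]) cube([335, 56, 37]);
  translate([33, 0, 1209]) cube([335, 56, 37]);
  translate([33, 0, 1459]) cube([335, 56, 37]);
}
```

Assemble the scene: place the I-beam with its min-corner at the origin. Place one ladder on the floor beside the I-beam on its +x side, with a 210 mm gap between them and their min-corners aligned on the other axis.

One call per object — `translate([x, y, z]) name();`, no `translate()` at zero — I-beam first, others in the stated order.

I_beam();
translate([2202, 0, 0]) ladder();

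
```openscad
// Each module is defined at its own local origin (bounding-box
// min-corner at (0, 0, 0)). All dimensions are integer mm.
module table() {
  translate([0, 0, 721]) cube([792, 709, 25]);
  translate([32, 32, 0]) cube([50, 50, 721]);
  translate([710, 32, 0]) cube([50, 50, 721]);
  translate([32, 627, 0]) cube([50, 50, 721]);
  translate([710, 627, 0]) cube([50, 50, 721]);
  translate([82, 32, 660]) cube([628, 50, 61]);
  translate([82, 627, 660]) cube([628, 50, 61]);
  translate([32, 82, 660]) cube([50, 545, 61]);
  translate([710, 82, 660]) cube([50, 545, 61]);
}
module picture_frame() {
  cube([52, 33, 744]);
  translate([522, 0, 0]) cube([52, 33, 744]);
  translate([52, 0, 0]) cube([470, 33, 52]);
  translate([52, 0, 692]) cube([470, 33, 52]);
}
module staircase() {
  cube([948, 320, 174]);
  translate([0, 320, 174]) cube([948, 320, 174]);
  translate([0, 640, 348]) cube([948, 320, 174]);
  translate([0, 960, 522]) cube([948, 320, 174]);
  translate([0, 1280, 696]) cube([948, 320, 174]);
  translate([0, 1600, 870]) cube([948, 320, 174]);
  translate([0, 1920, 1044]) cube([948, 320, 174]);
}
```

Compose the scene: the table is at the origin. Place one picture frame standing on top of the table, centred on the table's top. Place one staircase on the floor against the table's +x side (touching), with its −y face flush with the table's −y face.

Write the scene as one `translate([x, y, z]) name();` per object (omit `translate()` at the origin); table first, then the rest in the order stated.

table();
translate([109, 338, 746]) picture_frame();
translate([792, 0, 0]) staircase();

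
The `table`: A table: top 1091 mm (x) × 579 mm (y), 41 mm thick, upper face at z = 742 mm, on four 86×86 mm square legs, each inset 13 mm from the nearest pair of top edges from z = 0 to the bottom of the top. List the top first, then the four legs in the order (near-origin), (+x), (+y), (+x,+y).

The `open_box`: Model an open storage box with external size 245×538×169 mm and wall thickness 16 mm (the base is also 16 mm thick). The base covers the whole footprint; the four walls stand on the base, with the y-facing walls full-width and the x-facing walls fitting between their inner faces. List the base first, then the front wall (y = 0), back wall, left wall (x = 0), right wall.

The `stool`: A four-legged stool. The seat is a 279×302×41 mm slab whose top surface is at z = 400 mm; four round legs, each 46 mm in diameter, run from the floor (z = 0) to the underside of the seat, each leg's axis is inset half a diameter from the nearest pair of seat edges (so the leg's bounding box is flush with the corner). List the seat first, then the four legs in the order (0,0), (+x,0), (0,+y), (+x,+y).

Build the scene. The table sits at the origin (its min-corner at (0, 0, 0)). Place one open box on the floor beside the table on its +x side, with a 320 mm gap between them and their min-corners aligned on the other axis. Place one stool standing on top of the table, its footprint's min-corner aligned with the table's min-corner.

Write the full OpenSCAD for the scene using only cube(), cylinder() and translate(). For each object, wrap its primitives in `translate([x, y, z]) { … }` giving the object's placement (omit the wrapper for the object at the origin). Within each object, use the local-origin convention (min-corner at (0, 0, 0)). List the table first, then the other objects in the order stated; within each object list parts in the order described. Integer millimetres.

translate([0, 0, 701]) cube([1091, 579, 41]);
translate([13, 13, 0]) cube([86, 86, 701]);
translate([992, 13, 0]) cube([86, 86, 701]);
translate([13, 480, 0]) cube([86, 86, 701]);
translate([992, 480, 0]) cube([86, 86, 701]);
translate([1411, 0, 0]) {
  cube([245, 538, 16]);
  translate([0, 0, 16]) cube([245, 16, 153]);
  translate([0, 522, 16]) cube([245, 16, 153]);
  translate([0, 16, 16]) cube([16, 506, 153]);
  translate([229, 16, 16]) cube([16, 506, 153]);
}
translate([0, 0, 742]) {
  translate([0, 0, 359]) cube([279, 302, 41]);
  translate([23, 23, 0]) cylinder(h = 359, r = 23);
  translate([256, 23, 0]) cylinder(h = 359, r = 23);
  translate([23, 279, 0]) cylinder(h = 359, r = 23);
  translate([256, 279, 0]) cylinder(h = 359, r = 23);
}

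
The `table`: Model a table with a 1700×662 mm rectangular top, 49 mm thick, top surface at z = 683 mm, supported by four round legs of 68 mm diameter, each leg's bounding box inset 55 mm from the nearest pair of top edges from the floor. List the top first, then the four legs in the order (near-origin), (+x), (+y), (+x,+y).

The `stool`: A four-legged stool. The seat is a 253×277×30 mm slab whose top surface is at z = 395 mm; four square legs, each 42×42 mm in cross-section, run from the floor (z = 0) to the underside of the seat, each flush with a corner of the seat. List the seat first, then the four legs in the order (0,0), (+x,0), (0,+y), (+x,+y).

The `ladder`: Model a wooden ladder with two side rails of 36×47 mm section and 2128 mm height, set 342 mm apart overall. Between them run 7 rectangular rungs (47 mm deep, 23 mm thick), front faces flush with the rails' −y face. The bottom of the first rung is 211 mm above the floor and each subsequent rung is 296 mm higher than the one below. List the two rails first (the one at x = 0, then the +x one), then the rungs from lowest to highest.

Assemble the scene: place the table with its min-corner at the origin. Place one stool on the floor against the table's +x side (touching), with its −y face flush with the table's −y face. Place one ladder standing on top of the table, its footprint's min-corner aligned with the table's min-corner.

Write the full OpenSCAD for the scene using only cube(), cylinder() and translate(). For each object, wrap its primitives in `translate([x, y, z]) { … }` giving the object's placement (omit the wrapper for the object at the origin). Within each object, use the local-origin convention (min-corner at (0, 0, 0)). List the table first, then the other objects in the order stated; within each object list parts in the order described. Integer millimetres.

translate([0, 0, 634]) cube([1700, 662, 49]);
translate([89, 89, 0]) cylinder(h = 634, r = 34);
translate([1611, 89, 0]) cylinder(h = 634, r = 34);
translate([89, 573, 0]) cylinder(h = 634, r = 34);
translate([1611, 573, 0]) cylinder(h = 634, r = 34);
translate([1700, 0, 0]) {
  translate([0, 0, 365]) cube([253, 277, 30]);
  cube([42, 42, 365]);
  translate([211, 0, 0]) cube([42, 42, 365]);
  translate([0, 235, 0]) cube([42, 42, 365]);
  translate([211, 235, 0]) cube([42, 42, 365]);
}
translate([0, 0, 683]) {
  cube([36, 47, 2128]);
  translate([306, 0, 0]) cube([36, 47, 2128]);
  translate([36, 0, 211]) cube([270, 47, 23]);
  translate([36, 0, 507]) cube([270, 47, 23]);
  translate([36, 0, 803]) cube([270, 47, 23]);
  translate([36, 0, 1099]) cube([270, 47, 23]);
  translate([36, 0, 1395]) cube([270, 47, 23]);
  translate([36, 0, 1691]) cube([270, 47, 23]);
  translate([36, 0, 1987]) cube([270, 47, 23]);
}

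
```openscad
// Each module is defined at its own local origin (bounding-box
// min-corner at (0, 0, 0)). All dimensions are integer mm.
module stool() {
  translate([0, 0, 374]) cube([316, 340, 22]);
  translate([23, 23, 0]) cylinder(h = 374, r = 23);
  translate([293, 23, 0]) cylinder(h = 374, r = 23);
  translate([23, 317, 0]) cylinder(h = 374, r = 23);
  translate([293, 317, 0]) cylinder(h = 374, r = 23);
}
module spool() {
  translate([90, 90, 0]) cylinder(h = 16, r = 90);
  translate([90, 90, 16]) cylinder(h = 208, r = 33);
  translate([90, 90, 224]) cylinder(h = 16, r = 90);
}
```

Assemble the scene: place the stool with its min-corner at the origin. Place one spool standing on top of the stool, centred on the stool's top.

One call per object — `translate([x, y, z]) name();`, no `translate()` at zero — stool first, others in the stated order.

stool();
translate([68, 80, 396]) spool();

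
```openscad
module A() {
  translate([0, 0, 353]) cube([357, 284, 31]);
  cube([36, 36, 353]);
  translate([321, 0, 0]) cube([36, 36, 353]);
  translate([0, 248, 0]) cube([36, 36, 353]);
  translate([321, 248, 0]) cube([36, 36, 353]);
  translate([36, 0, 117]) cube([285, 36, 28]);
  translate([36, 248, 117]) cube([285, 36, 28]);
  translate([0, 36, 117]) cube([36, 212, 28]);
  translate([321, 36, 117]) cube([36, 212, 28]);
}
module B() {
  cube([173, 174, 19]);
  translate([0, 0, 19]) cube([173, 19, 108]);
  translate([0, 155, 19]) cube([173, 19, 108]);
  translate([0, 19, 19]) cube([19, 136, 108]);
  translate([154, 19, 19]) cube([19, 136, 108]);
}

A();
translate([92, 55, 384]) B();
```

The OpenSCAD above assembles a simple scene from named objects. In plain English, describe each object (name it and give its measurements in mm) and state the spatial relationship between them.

A is a four-legged stool. The seat is a 357×284×31 mm slab whose top surface is at z = 384 mm; four square legs, each 36×36 mm in cross-section, run from the floor (z = 0) to the underside of the seat, each flush with a corner of the seat. Four stretchers, 36 mm wide and 28 mm tall, connect adjacent legs with their undersides at z = 117 mm, each running between the inner faces of the legs it joins and aligned with the legs' outer faces on the other axis.

B is an open-topped rectangular box: outside dimensions 173×174×127 mm, with a uniform wall and base thickness of 19 mm. The base is a full 173×174 slab on the floor; four walls sit on top of the base. The front and back walls (the −y and +y sides) span the full width; the two side walls fit between them.

The open box is on top of the stool, centred.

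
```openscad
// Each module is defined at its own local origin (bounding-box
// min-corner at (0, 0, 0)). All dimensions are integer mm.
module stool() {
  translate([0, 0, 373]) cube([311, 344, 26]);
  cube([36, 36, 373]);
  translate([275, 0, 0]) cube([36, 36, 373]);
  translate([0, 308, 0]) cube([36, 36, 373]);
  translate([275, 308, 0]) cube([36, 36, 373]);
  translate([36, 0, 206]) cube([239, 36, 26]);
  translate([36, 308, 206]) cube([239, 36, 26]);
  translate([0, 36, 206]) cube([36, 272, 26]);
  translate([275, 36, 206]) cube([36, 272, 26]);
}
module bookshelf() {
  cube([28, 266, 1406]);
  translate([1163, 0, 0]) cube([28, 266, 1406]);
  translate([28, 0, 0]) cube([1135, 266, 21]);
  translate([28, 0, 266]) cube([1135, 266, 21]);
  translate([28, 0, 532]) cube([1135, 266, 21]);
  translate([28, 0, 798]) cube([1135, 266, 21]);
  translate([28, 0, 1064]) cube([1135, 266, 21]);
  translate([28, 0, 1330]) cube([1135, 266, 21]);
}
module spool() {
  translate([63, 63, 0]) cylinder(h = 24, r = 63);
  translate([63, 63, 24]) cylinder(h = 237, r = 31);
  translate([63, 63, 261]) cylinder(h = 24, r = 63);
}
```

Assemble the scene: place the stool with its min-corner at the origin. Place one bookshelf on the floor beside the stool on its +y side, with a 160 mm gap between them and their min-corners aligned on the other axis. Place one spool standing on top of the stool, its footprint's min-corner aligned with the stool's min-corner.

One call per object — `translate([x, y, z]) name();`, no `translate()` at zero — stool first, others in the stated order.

stool();
translate([0, 504, 0]) bookshelf();
translate([0, 0, 399]) spool();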